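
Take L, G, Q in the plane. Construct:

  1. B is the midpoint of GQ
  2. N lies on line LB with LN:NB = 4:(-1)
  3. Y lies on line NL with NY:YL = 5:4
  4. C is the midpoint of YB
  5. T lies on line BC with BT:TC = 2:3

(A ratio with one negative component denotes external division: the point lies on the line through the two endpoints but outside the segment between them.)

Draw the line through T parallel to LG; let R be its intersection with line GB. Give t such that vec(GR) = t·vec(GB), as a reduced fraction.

Assign L = (0, 0), G = (1, 0), Q = (0, 1) — the answer is frame-independent, so this choice is without loss of generality.
1. B is the midpoint of GQ ⇒ B = (1/2, 1/2)
2. N lies on line LB with LN:NB = 4:(-1) ⇒ N = (2/3, 2/3)
3. Y lies on line NL with NY:YL = 5:4 ⇒ Y = (8/27, 8/27)
4. C is the midpoint of YB ⇒ C = (43/108, 43/108)
5. T lies on line BC with BT:TC = 2:3 ⇒ T = (62/135, 62/135)
through T parallel to LG: direction (1, 0); meets GB at R = (73/135, 62/135)
R = G + t·(B−G) with t = 124/135

t = 124/135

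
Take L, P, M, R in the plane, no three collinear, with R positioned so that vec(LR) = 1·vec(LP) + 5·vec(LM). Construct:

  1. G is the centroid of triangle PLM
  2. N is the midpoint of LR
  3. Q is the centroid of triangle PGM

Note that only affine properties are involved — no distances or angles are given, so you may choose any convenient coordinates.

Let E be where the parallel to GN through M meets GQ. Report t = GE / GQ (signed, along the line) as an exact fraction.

Work in coordinates with L = (0, 0), P = (1, 0), M = (0, 1), R = (1, 5).
1. G is the centroid of triangle PLM ⇒ G = (1/3, 1/3)
2. N is the midpoint of LR ⇒ N = (1/2, 5/2)
3. Q is the centroid of triangle PGM ⇒ Q = (4/9, 4/9)
through M parallel to GN: direction (1/6, 13/6); meets GQ at E = (-1/12, -1/12)
E = G + t·(Q−G) with t = -15/4

t = -15/4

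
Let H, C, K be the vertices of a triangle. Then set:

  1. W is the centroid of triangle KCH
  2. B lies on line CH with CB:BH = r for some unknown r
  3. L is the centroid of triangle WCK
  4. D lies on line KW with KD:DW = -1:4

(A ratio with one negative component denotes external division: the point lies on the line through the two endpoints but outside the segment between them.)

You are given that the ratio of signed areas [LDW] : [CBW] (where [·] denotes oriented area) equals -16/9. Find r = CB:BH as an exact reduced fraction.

Assign H = (0, 0), C = (1, 0), K = (0, 1) — the answer is frame-independent, so this choice is without loss of generality.
1. W is the centroid of triangle KCH ⇒ W = (1/3, 1/3)
2. With CB:BH = r, write λ = r/(r+1) so B = C + λ·(H−C); B is affine-linear in λ
3. L is the centroid of triangle WCK ⇒ L = (4/9, 4/9)
4. D lies on line KW with KD:DW = -1:4 ⇒ D = (-1/9, 11/9)
Every point depending on B is an affine combination of B and λ-independent points, so each such coordinate is linear in λ; the λ² term in each signed area is a multiple of (H−C)×(H−C) = 0, so 2·[LDW] and 2·[CBW] are each linear in λ. Evaluating at λ=0 and λ=1:
  2·[LDW] = 4/27,   2·[CBW] = -1/3·λ
So [LDW]:[CBW] = (4/27) / (-1/3·λ). Setting this equal to -16/9:
  4/27 = -16/9·(-1/3·λ)  ⇒  λ = 1/4
Then r = λ/(1−λ) = (1/4)/(3/4) = 1/3. Check: with r = 1/3, B = (3/4, 0) and [LDW]:[CBW] = -16/9 as required.

r = 1/3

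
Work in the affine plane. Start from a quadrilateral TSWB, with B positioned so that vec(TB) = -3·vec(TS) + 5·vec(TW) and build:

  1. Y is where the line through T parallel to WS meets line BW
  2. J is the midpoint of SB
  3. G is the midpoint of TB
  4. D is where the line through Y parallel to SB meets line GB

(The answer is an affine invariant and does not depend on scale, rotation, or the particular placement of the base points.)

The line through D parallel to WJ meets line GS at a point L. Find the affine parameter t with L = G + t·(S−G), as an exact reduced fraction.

t = 1/25

Choose coordinates T = (0, 0), S = (1, 0), W = (0, 1), B = (-3, 5).
1. Y is where the line through T parallel to WS meets line BW ⇒ Y = (3, -3)
2. J is the midpoint of SB ⇒ J = (-1, 5/2)
3. G is the midpoint of TB ⇒ G = (-3/2, 5/2)
4. D is where the line through Y parallel to SB meets line GB ⇒ D = (-9/5, 3)
through D parallel to WJ: direction (-1, 3/2); meets GS at L = (-7/5, 12/5)
L = G + t·(S−G) with t = 1/25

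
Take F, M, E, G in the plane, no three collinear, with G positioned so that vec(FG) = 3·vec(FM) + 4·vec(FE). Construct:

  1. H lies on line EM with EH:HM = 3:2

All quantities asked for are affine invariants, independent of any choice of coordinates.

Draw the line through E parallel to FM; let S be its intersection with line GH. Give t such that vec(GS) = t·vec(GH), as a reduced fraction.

Choose coordinates F = (0, 0), M = (1, 0), E = (0, 1), G = (3, 4).
1. H lies on line EM with EH:HM = 3:2 ⇒ H = (3/5, 2/5)
through E parallel to FM: direction (1, 0); meets GH at S = (1, 1)
S = G + t·(H−G) with t = 5/6

t = 5/6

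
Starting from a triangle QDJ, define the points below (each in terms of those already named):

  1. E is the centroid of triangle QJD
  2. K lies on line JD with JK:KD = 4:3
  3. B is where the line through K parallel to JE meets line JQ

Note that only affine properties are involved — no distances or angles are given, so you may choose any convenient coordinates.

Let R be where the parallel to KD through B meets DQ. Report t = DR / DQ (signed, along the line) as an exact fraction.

Set Q = (0, 0), D = (1, 0), J = (0, 1); any affine frame gives the same invariant.
1. E is the centroid of triangle QJD ⇒ E = (1/3, 1/3)
2. K lies on line JD with JK:KD = 4:3 ⇒ K = (4/7, 3/7)
3. B is where the line through K parallel to JE meets line JQ ⇒ B = (0, 11/7)
through B parallel to KD: direction (3/7, -3/7); meets DQ at R = (11/7, 0)
R = D + t·(Q−D) with t = -4/7

t = -4/7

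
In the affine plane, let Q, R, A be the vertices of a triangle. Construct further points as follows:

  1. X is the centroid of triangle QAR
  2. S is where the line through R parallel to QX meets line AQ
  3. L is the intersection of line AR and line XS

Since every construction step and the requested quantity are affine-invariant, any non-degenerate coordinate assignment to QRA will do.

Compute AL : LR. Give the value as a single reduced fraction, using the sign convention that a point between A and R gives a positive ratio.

Choose coordinates Q = (0, 0), R = (1, 0), A = (0, 1).
1. X is the centroid of triangle QAR ⇒ X = (1/3, 1/3)
2. S is where the line through R parallel to QX meets line AQ ⇒ S = (0, -1)
3. L is the intersection of line AR and line XS ⇒ L = (2/5, 3/5)
L = A + t·(R−A) with t = 2/5, so AL:LR = t:(1−t) = 2/5:3/5

AL:LR = 2/3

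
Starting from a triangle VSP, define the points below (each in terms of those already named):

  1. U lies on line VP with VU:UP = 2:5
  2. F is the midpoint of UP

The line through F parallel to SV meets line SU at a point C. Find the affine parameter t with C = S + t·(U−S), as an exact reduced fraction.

t = 9/4

Assign V = (0, 0), S = (1, 0), P = (0, 1) — the answer is frame-independent, so this choice is without loss of generality.
1. U lies on line VP with VU:UP = 2:5 ⇒ U = (0, 2/7)
2. F is the midpoint of UP ⇒ F = (0, 9/14)
through F parallel to SV: direction (-1, 0); meets SU at C = (-5/4, 9/14)
C = S + t·(U−S) with t = 9/4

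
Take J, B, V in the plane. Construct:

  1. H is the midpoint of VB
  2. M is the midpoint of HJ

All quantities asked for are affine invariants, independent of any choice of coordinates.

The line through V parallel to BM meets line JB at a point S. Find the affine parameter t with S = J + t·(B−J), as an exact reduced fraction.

Set J = (0, 0), B = (1, 0), V = (0, 1); any affine frame gives the same invariant.
1. H is the midpoint of VB ⇒ H = (1/2, 1/2)
2. M is the midpoint of HJ ⇒ M = (1/4, 1/4)
through V parallel to BM: direction (-3/4, 1/4); meets JB at S = (3, 0)
S = J + t·(B−J) with t = 3

t = 3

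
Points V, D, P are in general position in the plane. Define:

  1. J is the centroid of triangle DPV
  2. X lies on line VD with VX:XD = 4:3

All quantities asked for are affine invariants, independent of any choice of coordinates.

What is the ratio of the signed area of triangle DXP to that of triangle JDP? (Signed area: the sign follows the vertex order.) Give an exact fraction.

Choose coordinates V = (0, 0), D = (1, 0), P = (0, 1).
1. J is the centroid of triangle DPV ⇒ J = (1/3, 1/3)
2. X lies on line VD with VX:XD = 4:3 ⇒ X = (4/7, 0)
2·[DXP] = -3/7, 2·[JDP] = 1/3
[DXP]:[JDP] = -3/7:1/3 = -9/7

[DXP]:[JDP] = -9/7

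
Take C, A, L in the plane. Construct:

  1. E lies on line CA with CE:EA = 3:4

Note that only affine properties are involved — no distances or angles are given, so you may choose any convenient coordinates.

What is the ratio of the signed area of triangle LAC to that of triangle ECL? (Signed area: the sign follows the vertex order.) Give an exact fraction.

[LAC]:[ECL] = 7/3

Work in coordinates with C = (0, 0), A = (1, 0), L = (0, 1).
1. E lies on line CA with CE:EA = 3:4 ⇒ E = (3/7, 0)
2·[LAC] = -1, 2·[ECL] = -3/7
[LAC]:[ECL] = -1:-3/7 = 7/3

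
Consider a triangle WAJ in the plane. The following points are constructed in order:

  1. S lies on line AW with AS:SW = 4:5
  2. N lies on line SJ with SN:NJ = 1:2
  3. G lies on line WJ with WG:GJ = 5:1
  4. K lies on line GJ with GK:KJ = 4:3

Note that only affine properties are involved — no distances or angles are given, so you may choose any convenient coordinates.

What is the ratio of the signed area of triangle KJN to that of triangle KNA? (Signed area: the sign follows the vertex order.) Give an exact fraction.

[KJN]:[KNA] = -2/19

Assign W = (0, 0), A = (1, 0), J = (0, 1) — the answer is frame-independent, so this choice is without loss of generality.
1. S lies on line AW with AS:SW = 4:5 ⇒ S = (5/9, 0)
2. N lies on line SJ with SN:NJ = 1:2 ⇒ N = (10/27, 1/3)
3. G lies on line WJ with WG:GJ = 5:1 ⇒ G = (0, 5/6)
4. K lies on line GJ with GK:KJ = 4:3 ⇒ K = (0, 13/14)
2·[KJN] = -5/189, 2·[KNA] = 95/378
[KJN]:[KNA] = -5/189:95/378 = -2/19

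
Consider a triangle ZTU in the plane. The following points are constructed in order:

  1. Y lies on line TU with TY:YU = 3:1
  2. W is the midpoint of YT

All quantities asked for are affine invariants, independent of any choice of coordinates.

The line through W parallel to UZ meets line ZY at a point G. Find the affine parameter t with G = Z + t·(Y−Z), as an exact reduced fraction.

t = 5/2

Assign Z = (0, 0), T = (1, 0), U = (0, 1) — the answer is frame-independent, so this choice is without loss of generality.
1. Y lies on line TU with TY:YU = 3:1 ⇒ Y = (1/4, 3/4)
2. W is the midpoint of YT ⇒ W = (5/8, 3/8)
through W parallel to UZ: direction (0, -1); meets ZY at G = (5/8, 15/8)
G = Z + t·(Y−Z) with t = 5/2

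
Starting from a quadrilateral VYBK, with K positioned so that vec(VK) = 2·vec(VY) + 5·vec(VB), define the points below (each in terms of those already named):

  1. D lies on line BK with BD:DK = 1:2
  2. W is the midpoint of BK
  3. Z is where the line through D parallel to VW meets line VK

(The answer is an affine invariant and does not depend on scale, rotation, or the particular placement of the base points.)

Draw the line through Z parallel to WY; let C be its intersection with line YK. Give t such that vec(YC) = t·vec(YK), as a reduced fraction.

Set V = (0, 0), Y = (1, 0), B = (0, 1), K = (2, 5); any affine frame gives the same invariant.
1. D lies on line BK with BD:DK = 1:2 ⇒ D = (2/3, 7/3)
2. W is the midpoint of BK ⇒ W = (1, 3)
3. Z is where the line through D parallel to VW meets line VK ⇒ Z = (-2/3, -5/3)
through Z parallel to WY: direction (0, -3); meets YK at C = (-2/3, -25/3)
C = Y + t·(K−Y) with t = -5/3

t = -5/3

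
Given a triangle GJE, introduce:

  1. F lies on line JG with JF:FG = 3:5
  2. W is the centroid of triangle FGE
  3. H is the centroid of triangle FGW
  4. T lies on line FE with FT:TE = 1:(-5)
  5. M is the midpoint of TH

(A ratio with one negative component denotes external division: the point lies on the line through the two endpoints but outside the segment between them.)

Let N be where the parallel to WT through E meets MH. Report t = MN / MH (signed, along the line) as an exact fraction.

Set G = (0, 0), J = (1, 0), E = (0, 1); any affine frame gives the same invariant.
1. F lies on line JG with JF:FG = 3:5 ⇒ F = (5/8, 0)
2. W is the centroid of triangle FGE ⇒ W = (5/24, 1/3)
3. H is the centroid of triangle FGW ⇒ H = (5/18, 1/9)
4. T lies on line FE with FT:TE = 1:(-5) ⇒ T = (25/32, -1/4)
5. M is the midpoint of TH ⇒ M = (305/576, -5/72)
through E parallel to WT: direction (55/96, -7/12); meets MH at N = (55/24, -4/3)
N = M + t·(H−M) with t = -7

t = -7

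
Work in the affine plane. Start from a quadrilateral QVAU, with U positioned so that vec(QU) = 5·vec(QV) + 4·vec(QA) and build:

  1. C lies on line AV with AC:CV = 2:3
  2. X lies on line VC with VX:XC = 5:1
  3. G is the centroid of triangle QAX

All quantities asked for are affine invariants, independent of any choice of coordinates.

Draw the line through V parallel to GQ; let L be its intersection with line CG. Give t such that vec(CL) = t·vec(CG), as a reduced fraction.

Assign Q = (0, 0), V = (1, 0), A = (0, 1), U = (5, 4) — the answer is frame-independent, so this choice is without loss of generality.
1. C lies on line AV with AC:CV = 2:3 ⇒ C = (2/5, 3/5)
2. X lies on line VC with VX:XC = 5:1 ⇒ X = (1/2, 1/2)
3. G is the centroid of triangle QAX ⇒ G = (1/6, 1/2)
through V parallel to GQ: direction (-1/6, -1/2); meets CG at L = (4/3, 1)
L = C + t·(G−C) with t = -4

t = -4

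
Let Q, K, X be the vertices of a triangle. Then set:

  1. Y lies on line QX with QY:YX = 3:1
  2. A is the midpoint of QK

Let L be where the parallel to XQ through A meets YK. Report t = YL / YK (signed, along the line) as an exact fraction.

t = 1/2

Assign Q = (0, 0), K = (1, 0), X = (0, 1) — the answer is frame-independent, so this choice is without loss of generality.
1. Y lies on line QX with QY:YX = 3:1 ⇒ Y = (0, 3/4)
2. A is the midpoint of QK ⇒ A = (1/2, 0)
through A parallel to XQ: direction (0, -1); meets YK at L = (1/2, 3/8)
L = Y + t·(K−Y) with t = 1/2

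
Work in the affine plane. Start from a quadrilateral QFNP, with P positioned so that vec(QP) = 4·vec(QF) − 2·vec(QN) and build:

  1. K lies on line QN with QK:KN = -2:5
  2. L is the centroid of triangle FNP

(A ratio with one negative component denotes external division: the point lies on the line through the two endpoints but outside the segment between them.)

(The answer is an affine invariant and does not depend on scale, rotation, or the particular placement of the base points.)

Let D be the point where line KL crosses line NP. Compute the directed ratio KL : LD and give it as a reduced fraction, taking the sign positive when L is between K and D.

Assign Q = (0, 0), F = (1, 0), N = (0, 1), P = (4, -2) — the answer is frame-independent, so this choice is without loss of generality.
1. K lies on line QN with QK:KN = -2:5 ⇒ K = (0, -2/3)
2. L is the centroid of triangle FNP ⇒ L = (5/3, -1/3)
line KL meets NP at D = (100/57, -6/19)
L = K + t·(D−K) with t = 19/20, so KL:LD = 19/20:1/20

KL:LD = 19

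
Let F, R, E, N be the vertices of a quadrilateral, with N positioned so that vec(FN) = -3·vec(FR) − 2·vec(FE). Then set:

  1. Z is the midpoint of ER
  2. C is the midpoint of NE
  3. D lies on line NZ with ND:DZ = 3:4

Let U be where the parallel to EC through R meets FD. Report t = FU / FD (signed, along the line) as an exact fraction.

Choose coordinates F = (0, 0), R = (1, 0), E = (0, 1), N = (-3, -2).
1. Z is the midpoint of ER ⇒ Z = (1/2, 1/2)
2. C is the midpoint of NE ⇒ C = (-3/2, -1/2)
3. D lies on line NZ with ND:DZ = 3:4 ⇒ D = (-3/2, -13/14)
through R parallel to EC: direction (-3/2, -3/2); meets FD at U = (21/8, 13/8)
U = F + t·(D−F) with t = -7/4

t = -7/4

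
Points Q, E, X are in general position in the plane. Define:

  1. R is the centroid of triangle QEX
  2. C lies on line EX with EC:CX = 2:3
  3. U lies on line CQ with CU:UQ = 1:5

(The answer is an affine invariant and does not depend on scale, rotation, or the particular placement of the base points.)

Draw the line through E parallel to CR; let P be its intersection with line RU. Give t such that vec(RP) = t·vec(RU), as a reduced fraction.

t = 12

Set Q = (0, 0), E = (1, 0), X = (0, 1); any affine frame gives the same invariant.
1. R is the centroid of triangle QEX ⇒ R = (1/3, 1/3)
2. C lies on line EX with EC:CX = 2:3 ⇒ C = (3/5, 2/5)
3. U lies on line CQ with CU:UQ = 1:5 ⇒ U = (1/2, 1/3)
through E parallel to CR: direction (-4/15, -1/15); meets RU at P = (7/3, 1/3)
P = R + t·(U−R) with t = 12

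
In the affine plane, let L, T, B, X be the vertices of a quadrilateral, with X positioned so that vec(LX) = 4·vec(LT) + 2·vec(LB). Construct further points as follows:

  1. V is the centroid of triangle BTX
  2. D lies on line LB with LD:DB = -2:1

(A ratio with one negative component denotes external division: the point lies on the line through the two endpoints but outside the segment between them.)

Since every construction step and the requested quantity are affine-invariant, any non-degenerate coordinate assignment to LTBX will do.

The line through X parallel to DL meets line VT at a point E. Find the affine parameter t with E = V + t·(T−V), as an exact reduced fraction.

t = -7/2

Choose coordinates L = (0, 0), T = (1, 0), B = (0, 1), X = (4, 2).
1. V is the centroid of triangle BTX ⇒ V = (5/3, 1)
2. D lies on line LB with LD:DB = -2:1 ⇒ D = (0, 2)
through X parallel to DL: direction (0, -2); meets VT at E = (4, 9/2)
E = V + t·(T−V) with t = -7/2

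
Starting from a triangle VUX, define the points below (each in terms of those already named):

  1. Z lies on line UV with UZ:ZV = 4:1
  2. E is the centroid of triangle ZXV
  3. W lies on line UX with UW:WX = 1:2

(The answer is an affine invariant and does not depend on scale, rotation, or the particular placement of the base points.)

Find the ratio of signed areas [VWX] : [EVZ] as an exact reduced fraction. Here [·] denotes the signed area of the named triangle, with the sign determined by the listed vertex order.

Choose coordinates V = (0, 0), U = (1, 0), X = (0, 1).
1. Z lies on line UV with UZ:ZV = 4:1 ⇒ Z = (1/5, 0)
2. E is the centroid of triangle ZXV ⇒ E = (1/15, 1/3)
3. W lies on line UX with UW:WX = 1:2 ⇒ W = (2/3, 1/3)
2·[VWX] = 2/3, 2·[EVZ] = 1/15
[VWX]:[EVZ] = 2/3:1/15 = 10

[VWX]:[EVZ] = 10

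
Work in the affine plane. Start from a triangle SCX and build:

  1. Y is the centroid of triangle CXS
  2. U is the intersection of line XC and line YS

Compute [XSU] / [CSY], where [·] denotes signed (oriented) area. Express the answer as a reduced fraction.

Assign S = (0, 0), C = (1, 0), X = (0, 1) — the answer is frame-independent, so this choice is without loss of generality.
1. Y is the centroid of triangle CXS ⇒ Y = (1/3, 1/3)
2. U is the intersection of line XC and line YS ⇒ U = (1/2, 1/2)
2·[XSU] = 1/2, 2·[CSY] = -1/3
[XSU]:[CSY] = 1/2:-1/3 = -3/2

[XSU]:[CSY] = -3/2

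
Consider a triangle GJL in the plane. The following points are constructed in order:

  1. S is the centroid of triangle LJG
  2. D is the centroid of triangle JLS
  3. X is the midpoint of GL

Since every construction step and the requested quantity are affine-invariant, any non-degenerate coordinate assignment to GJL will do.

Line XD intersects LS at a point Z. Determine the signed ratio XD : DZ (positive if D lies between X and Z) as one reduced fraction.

Choose coordinates G = (0, 0), J = (1, 0), L = (0, 1).
1. S is the centroid of triangle LJG ⇒ S = (1/3, 1/3)
2. D is the centroid of triangle JLS ⇒ D = (4/9, 4/9)
3. X is the midpoint of GL ⇒ X = (0, 1/2)
line XD meets LS at Z = (4/15, 7/15)
D = X + t·(Z−X) with t = 5/3, so XD:DZ = 5/3:-2/3

XD:DZ = -5/2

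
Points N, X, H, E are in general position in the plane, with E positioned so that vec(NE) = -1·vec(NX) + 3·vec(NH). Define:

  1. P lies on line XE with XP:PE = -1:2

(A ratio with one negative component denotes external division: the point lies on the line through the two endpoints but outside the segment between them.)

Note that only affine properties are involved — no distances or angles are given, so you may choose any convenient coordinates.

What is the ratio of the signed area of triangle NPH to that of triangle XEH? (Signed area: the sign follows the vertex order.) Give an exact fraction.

Assign N = (0, 0), X = (1, 0), H = (0, 1), E = (-1, 3) — the answer is frame-independent, so this choice is without loss of generality.
1. P lies on line XE with XP:PE = -1:2 ⇒ P = (3, -3)
2·[NPH] = 3, 2·[XEH] = 1
[NPH]:[XEH] = 3:1 = 3

[NPH]:[XEH] = 3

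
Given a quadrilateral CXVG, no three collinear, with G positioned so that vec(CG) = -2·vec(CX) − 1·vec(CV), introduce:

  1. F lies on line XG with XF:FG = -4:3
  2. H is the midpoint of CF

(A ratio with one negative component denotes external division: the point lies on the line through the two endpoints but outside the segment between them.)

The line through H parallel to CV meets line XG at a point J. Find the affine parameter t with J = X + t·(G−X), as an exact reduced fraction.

Work in coordinates with C = (0, 0), X = (1, 0), V = (0, 1), G = (-2, -1).
1. F lies on line XG with XF:FG = -4:3 ⇒ F = (-11, -4)
2. H is the midpoint of CF ⇒ H = (-11/2, -2)
through H parallel to CV: direction (0, 1); meets XG at J = (-11/2, -13/6)
J = X + t·(G−X) with t = 13/6

t = 13/6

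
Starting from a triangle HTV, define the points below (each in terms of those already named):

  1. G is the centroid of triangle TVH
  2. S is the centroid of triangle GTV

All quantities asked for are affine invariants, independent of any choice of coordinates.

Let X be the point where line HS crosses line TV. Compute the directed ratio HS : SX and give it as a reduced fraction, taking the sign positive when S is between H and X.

HS:SX = 8

Assign H = (0, 0), T = (1, 0), V = (0, 1) — the answer is frame-independent, so this choice is without loss of generality.
1. G is the centroid of triangle TVH ⇒ G = (1/3, 1/3)
2. S is the centroid of triangle GTV ⇒ S = (4/9, 4/9)
line HS meets TV at X = (1/2, 1/2)
S = H + t·(X−H) with t = 8/9, so HS:SX = 8/9:1/9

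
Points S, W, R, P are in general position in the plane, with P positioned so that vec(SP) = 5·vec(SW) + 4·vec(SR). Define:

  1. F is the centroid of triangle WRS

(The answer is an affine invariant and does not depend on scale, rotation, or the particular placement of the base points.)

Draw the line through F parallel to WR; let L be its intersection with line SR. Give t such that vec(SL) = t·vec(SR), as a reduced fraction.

t = 2/3

Set S = (0, 0), W = (1, 0), R = (0, 1), P = (5, 4); any affine frame gives the same invariant.
1. F is the centroid of triangle WRS ⇒ F = (1/3, 1/3)
through F parallel to WR: direction (-1, 1); meets SR at L = (0, 2/3)
L = S + t·(R−S) with t = 2/3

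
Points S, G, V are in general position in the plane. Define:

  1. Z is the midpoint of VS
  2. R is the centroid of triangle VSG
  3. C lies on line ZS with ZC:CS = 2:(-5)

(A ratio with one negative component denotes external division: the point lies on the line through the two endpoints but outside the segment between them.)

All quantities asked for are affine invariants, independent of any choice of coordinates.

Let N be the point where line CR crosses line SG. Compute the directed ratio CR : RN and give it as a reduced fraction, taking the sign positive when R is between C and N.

Set S = (0, 0), G = (1, 0), V = (0, 1); any affine frame gives the same invariant.
1. Z is the midpoint of VS ⇒ Z = (0, 1/2)
2. R is the centroid of triangle VSG ⇒ R = (1/3, 1/3)
3. C lies on line ZS with ZC:CS = 2:(-5) ⇒ C = (0, 5/6)
line CR meets SG at N = (5/9, 0)
R = C + t·(N−C) with t = 3/5, so CR:RN = 3/5:2/5

CR:RN = 3/2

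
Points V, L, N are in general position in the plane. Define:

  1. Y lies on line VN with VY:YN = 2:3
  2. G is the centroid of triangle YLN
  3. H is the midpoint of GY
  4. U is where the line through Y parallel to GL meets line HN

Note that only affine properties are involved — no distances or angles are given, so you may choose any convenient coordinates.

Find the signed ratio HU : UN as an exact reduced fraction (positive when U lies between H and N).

Set V = (0, 0), L = (1, 0), N = (0, 1); any affine frame gives the same invariant.
1. Y lies on line VN with VY:YN = 2:3 ⇒ Y = (0, 2/5)
2. G is the centroid of triangle YLN ⇒ G = (1/3, 7/15)
3. H is the midpoint of GY ⇒ H = (1/6, 13/30)
4. U is where the line through Y parallel to GL meets line HN ⇒ U = (2/9, 11/45)
U = H + t·(N−H) with t = -1/3, so HU:UN = t:(1−t) = -1/3:4/3

HU:UN = -1/4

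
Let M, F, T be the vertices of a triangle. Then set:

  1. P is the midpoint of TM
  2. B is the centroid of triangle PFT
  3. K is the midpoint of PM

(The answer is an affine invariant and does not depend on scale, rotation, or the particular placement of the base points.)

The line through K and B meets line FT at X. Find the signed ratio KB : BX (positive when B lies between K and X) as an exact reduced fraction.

KB:BX = 7/2

Work in coordinates with M = (0, 0), F = (1, 0), T = (0, 1).
1. P is the midpoint of TM ⇒ P = (0, 1/2)
2. B is the centroid of triangle PFT ⇒ B = (1/3, 1/2)
3. K is the midpoint of PM ⇒ K = (0, 1/4)
line KB meets FT at X = (3/7, 4/7)
B = K + t·(X−K) with t = 7/9, so KB:BX = 7/9:2/9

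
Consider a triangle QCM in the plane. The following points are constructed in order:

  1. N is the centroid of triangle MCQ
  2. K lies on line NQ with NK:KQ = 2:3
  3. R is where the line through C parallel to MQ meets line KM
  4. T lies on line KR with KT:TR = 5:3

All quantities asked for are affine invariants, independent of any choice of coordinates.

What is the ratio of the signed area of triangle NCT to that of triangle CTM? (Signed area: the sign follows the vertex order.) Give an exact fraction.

Work in coordinates with Q = (0, 0), C = (1, 0), M = (0, 1).
1. N is the centroid of triangle MCQ ⇒ N = (1/3, 1/3)
2. K lies on line NQ with NK:KQ = 2:3 ⇒ K = (1/5, 1/5)
3. R is where the line through C parallel to MQ meets line KM ⇒ R = (1, -3)
4. T lies on line KR with KT:TR = 5:3 ⇒ T = (7/10, -9/5)
2·[NCT] = -13/10, 2·[CTM] = -21/10
[NCT]:[CTM] = -13/10:-21/10 = 13/21

[NCT]:[CTM] = 13/21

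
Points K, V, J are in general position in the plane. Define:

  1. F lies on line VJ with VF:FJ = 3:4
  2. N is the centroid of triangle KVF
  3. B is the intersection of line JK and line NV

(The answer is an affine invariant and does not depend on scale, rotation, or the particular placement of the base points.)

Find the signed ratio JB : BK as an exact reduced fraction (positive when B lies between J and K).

Choose coordinates K = (0, 0), V = (1, 0), J = (0, 1).
1. F lies on line VJ with VF:FJ = 3:4 ⇒ F = (4/7, 3/7)
2. N is the centroid of triangle KVF ⇒ N = (11/21, 1/7)
3. B is the intersection of line JK and line NV ⇒ B = (0, 3/10)
B = J + t·(K−J) with t = 7/10, so JB:BK = t:(1−t) = 7/10:3/10

JB:BK = 7/3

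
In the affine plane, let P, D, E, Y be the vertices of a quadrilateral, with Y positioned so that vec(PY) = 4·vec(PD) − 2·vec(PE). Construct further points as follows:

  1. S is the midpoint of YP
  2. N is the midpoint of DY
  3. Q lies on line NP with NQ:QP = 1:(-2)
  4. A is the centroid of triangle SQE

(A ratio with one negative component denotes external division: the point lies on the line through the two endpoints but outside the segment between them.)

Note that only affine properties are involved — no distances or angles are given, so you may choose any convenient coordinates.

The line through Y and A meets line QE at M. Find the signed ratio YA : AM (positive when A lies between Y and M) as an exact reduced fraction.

Work in coordinates with P = (0, 0), D = (1, 0), E = (0, 1), Y = (4, -2).
1. S is the midpoint of YP ⇒ S = (2, -1)
2. N is the midpoint of DY ⇒ N = (5/2, -1)
3. Q lies on line NP with NQ:QP = 1:(-2) ⇒ Q = (5, -2)
4. A is the centroid of triangle SQE ⇒ A = (7/3, -2/3)
line YA meets QE at M = (1, 2/5)
A = Y + t·(M−Y) with t = 5/9, so YA:AM = 5/9:4/9

YA:AM = 5/4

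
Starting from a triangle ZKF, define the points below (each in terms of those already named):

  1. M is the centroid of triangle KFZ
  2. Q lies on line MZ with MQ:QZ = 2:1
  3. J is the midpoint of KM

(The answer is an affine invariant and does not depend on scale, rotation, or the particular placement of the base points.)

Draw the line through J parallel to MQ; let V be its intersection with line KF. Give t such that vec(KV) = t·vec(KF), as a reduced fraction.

Set Z = (0, 0), K = (1, 0), F = (0, 1); any affine frame gives the same invariant.
1. M is the centroid of triangle KFZ ⇒ M = (1/3, 1/3)
2. Q lies on line MZ with MQ:QZ = 2:1 ⇒ Q = (1/9, 1/9)
3. J is the midpoint of KM ⇒ J = (2/3, 1/6)
through J parallel to MQ: direction (-2/9, -2/9); meets KF at V = (3/4, 1/4)
V = K + t·(F−K) with t = 1/4

t = 1/4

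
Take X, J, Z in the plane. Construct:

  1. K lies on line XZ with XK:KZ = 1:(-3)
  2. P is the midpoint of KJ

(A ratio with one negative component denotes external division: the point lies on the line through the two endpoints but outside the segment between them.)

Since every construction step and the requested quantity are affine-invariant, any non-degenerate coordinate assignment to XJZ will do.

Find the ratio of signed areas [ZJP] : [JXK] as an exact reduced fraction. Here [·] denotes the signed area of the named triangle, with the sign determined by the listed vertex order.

[ZJP]:[JXK] = -3/2

Work in coordinates with X = (0, 0), J = (1, 0), Z = (0, 1).
1. K lies on line XZ with XK:KZ = 1:(-3) ⇒ K = (0, -1/2)
2. P is the midpoint of KJ ⇒ P = (1/2, -1/4)
2·[ZJP] = -3/4, 2·[JXK] = 1/2
[ZJP]:[JXK] = -3/4:1/2 = -3/2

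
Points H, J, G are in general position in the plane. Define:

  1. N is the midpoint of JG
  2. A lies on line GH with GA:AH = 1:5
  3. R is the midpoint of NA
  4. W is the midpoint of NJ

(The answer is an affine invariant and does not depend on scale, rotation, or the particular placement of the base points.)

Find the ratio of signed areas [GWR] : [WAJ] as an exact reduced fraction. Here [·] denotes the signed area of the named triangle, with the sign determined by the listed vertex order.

[GWR]:[WAJ] = -3/2

Set H = (0, 0), J = (1, 0), G = (0, 1); any affine frame gives the same invariant.
1. N is the midpoint of JG ⇒ N = (1/2, 1/2)
2. A lies on line GH with GA:AH = 1:5 ⇒ A = (0, 5/6)
3. R is the midpoint of NA ⇒ R = (1/4, 2/3)
4. W is the midpoint of NJ ⇒ W = (3/4, 1/4)
2·[GWR] = -1/16, 2·[WAJ] = 1/24
[GWR]:[WAJ] = -1/16:1/24 = -3/2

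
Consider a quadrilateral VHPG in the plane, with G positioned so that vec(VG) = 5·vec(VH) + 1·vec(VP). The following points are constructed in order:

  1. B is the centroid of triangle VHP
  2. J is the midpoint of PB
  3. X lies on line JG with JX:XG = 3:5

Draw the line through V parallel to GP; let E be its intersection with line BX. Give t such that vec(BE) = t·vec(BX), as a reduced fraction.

Work in coordinates with V = (0, 0), H = (1, 0), P = (0, 1), G = (5, 1).
1. B is the centroid of triangle VHP ⇒ B = (1/3, 1/3)
2. J is the midpoint of PB ⇒ J = (1/6, 2/3)
3. X lies on line JG with JX:XG = 3:5 ⇒ X = (95/48, 19/24)
through V parallel to GP: direction (-5, 0); meets BX at E = (-19/22, 0)
E = B + t·(X−B) with t = -8/11

t = -8/11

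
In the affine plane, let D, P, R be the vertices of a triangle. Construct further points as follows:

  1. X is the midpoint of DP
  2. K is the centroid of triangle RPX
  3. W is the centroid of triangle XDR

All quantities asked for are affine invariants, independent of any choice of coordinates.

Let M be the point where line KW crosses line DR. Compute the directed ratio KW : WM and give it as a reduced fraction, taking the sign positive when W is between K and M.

KW:WM = 2

Work in coordinates with D = (0, 0), P = (1, 0), R = (0, 1).
1. X is the midpoint of DP ⇒ X = (1/2, 0)
2. K is the centroid of triangle RPX ⇒ K = (1/2, 1/3)
3. W is the centroid of triangle XDR ⇒ W = (1/6, 1/3)
line KW meets DR at M = (0, 1/3)
W = K + t·(M−K) with t = 2/3, so KW:WM = 2/3:1/3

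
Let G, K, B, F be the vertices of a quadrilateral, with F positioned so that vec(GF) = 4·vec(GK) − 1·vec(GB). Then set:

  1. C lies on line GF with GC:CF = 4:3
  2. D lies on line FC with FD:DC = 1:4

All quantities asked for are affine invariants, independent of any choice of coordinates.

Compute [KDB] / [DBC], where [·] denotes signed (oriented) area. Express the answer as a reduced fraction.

[KDB]:[DBC] = 61/48

Choose coordinates G = (0, 0), K = (1, 0), B = (0, 1), F = (4, -1).
1. C lies on line GF with GC:CF = 4:3 ⇒ C = (16/7, -4/7)
2. D lies on line FC with FD:DC = 1:4 ⇒ D = (128/35, -32/35)
2·[KDB] = 61/35, 2·[DBC] = 48/35
[KDB]:[DBC] = 61/35:48/35 = 61/48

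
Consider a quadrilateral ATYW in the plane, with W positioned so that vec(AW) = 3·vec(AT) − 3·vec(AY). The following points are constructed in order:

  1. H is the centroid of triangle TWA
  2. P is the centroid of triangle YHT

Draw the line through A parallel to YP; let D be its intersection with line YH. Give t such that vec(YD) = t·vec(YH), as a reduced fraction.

Assign A = (0, 0), T = (1, 0), Y = (0, 1), W = (3, -3) — the answer is frame-independent, so this choice is without loss of generality.
1. H is the centroid of triangle TWA ⇒ H = (4/3, -1)
2. P is the centroid of triangle YHT ⇒ P = (7/9, 0)
through A parallel to YP: direction (7/9, -1); meets YH at D = (14/3, -6)
D = Y + t·(H−Y) with t = 7/2

t = 7/2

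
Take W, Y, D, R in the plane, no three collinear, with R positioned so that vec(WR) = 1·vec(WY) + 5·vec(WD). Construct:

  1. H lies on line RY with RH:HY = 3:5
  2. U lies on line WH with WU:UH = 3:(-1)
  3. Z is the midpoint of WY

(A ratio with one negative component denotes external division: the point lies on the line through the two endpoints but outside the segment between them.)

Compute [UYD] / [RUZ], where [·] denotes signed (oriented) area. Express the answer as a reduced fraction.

Assign W = (0, 0), Y = (1, 0), D = (0, 1), R = (1, 5) — the answer is frame-independent, so this choice is without loss of generality.
1. H lies on line RY with RH:HY = 3:5 ⇒ H = (1, 25/8)
2. U lies on line WH with WU:UH = 3:(-1) ⇒ U = (3/2, 75/16)
3. Z is the midpoint of WY ⇒ Z = (1/2, 0)
2·[UYD] = -83/16, 2·[RUZ] = -85/32
[UYD]:[RUZ] = -83/16:-85/32 = 166/85

[UYD]:[RUZ] = 166/85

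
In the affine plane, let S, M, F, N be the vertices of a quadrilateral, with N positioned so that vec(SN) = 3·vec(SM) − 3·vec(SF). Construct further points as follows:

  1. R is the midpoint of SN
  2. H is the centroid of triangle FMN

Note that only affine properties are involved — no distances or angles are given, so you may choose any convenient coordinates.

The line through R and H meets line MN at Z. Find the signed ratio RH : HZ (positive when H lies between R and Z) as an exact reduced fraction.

RH:HZ = 7/2

Choose coordinates S = (0, 0), M = (1, 0), F = (0, 1), N = (3, -3).
1. R is the midpoint of SN ⇒ R = (3/2, -3/2)
2. H is the centroid of triangle FMN ⇒ H = (4/3, -2/3)
line RH meets MN at Z = (9/7, -3/7)
H = R + t·(Z−R) with t = 7/9, so RH:HZ = 7/9:2/9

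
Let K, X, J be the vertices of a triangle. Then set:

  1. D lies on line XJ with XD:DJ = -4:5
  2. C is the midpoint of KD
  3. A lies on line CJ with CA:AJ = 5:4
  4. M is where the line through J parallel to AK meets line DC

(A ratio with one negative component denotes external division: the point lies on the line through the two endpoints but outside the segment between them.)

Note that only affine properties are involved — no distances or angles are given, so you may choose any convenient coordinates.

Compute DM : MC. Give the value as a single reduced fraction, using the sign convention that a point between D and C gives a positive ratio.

DM:MC = -14/9

Assign K = (0, 0), X = (1, 0), J = (0, 1) — the answer is frame-independent, so this choice is without loss of generality.
1. D lies on line XJ with XD:DJ = -4:5 ⇒ D = (5, -4)
2. C is the midpoint of KD ⇒ C = (5/2, -2)
3. A lies on line CJ with CA:AJ = 5:4 ⇒ A = (10/9, -1/3)
4. M is where the line through J parallel to AK meets line DC ⇒ M = (-2, 8/5)
M = D + t·(C−D) with t = 14/5, so DM:MC = t:(1−t) = 14/5:-9/5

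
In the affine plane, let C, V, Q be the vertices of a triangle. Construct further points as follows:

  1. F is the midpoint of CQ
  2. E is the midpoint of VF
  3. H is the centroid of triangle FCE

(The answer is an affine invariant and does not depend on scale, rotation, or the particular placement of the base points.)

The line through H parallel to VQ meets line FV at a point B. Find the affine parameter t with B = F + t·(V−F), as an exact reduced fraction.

Assign C = (0, 0), V = (1, 0), Q = (0, 1) — the answer is frame-independent, so this choice is without loss of generality.
1. F is the midpoint of CQ ⇒ F = (0, 1/2)
2. E is the midpoint of VF ⇒ E = (1/2, 1/4)
3. H is the centroid of triangle FCE ⇒ H = (1/6, 1/4)
through H parallel to VQ: direction (-1, 1); meets FV at B = (-1/6, 7/12)
B = F + t·(V−F) with t = -1/6

t = -1/6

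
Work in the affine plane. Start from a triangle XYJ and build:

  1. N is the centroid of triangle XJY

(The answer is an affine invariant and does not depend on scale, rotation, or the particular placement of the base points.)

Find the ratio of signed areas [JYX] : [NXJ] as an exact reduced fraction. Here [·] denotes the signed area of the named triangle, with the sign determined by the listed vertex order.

[JYX]:[NXJ] = 3

Choose coordinates X = (0, 0), Y = (1, 0), J = (0, 1).
1. N is the centroid of triangle XJY ⇒ N = (1/3, 1/3)
2·[JYX] = -1, 2·[NXJ] = -1/3
[JYX]:[NXJ] = -1:-1/3 = 3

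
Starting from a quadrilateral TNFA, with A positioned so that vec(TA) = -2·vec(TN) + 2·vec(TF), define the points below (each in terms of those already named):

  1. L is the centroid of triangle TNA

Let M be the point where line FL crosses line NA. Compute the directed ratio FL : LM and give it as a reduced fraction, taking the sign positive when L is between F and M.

FL:LM = -5/2

Work in coordinates with T = (0, 0), N = (1, 0), F = (0, 1), A = (-2, 2).
1. L is the centroid of triangle TNA ⇒ L = (-1/3, 2/3)
line FL meets NA at M = (-1/5, 4/5)
L = F + t·(M−F) with t = 5/3, so FL:LM = 5/3:-2/3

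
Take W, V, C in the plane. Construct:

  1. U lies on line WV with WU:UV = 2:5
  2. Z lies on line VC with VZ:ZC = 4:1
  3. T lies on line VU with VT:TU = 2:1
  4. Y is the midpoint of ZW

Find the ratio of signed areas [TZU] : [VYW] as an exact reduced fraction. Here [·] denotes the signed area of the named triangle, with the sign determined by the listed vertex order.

[TZU]:[VYW] = 10/21

Set W = (0, 0), V = (1, 0), C = (0, 1); any affine frame gives the same invariant.
1. U lies on line WV with WU:UV = 2:5 ⇒ U = (2/7, 0)
2. Z lies on line VC with VZ:ZC = 4:1 ⇒ Z = (1/5, 4/5)
3. T lies on line VU with VT:TU = 2:1 ⇒ T = (11/21, 0)
4. Y is the midpoint of ZW ⇒ Y = (1/10, 2/5)
2·[TZU] = 4/21, 2·[VYW] = 2/5
[TZU]:[VYW] = 4/21:2/5 = 10/21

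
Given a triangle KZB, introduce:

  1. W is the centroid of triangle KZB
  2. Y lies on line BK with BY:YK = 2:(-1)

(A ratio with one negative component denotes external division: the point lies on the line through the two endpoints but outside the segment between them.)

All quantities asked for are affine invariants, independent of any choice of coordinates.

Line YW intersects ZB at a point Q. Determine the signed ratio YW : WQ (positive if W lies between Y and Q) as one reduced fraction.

Set K = (0, 0), Z = (1, 0), B = (0, 1); any affine frame gives the same invariant.
1. W is the centroid of triangle KZB ⇒ W = (1/3, 1/3)
2. Y lies on line BK with BY:YK = 2:(-1) ⇒ Y = (0, -1)
line YW meets ZB at Q = (2/5, 3/5)
W = Y + t·(Q−Y) with t = 5/6, so YW:WQ = 5/6:1/6

YW:WQ = 5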